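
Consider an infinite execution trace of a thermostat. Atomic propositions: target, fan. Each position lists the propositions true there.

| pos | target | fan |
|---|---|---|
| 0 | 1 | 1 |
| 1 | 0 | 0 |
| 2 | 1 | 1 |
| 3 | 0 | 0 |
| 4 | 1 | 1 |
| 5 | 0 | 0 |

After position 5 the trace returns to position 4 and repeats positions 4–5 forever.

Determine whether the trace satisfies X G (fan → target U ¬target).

Satisfied

The position after 0 is 1; G (fan → target U ¬target) is true there.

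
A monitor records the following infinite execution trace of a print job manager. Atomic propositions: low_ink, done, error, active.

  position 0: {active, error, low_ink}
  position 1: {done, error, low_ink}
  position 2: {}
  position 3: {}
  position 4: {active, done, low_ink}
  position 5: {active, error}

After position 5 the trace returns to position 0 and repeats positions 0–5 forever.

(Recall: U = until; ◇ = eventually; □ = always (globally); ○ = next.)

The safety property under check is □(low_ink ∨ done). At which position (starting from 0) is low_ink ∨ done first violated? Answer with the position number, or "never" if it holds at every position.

2

Check low_ink ∨ done at each position in order: 0 ✓, 1 ✓.
At position 2 the labels are {}, so low_ink ∨ done is false there. This is the first violation.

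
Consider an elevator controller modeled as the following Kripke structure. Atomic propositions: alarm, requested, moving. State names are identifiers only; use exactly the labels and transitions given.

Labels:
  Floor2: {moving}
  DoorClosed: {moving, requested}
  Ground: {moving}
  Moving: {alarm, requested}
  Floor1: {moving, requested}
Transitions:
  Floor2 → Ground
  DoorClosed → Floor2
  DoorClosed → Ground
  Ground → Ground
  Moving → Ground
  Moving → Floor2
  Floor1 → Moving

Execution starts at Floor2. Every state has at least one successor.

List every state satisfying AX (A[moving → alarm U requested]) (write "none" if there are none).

States satisfying A[moving → alarm U requested]: {DoorClosed, Moving, Floor1}.
States satisfying AX (A[moving → alarm U requested]): {Floor1}.

{Floor1}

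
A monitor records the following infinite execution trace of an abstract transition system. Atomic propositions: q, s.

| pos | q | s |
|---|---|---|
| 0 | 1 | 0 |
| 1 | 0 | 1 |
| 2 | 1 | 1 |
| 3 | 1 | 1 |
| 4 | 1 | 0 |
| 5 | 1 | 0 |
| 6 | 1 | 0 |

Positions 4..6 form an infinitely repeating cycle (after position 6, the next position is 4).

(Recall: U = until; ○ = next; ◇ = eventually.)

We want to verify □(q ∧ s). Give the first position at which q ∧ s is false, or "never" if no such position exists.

0

At position 0 the labels are {q}, so q ∧ s is false there. This is the first violation.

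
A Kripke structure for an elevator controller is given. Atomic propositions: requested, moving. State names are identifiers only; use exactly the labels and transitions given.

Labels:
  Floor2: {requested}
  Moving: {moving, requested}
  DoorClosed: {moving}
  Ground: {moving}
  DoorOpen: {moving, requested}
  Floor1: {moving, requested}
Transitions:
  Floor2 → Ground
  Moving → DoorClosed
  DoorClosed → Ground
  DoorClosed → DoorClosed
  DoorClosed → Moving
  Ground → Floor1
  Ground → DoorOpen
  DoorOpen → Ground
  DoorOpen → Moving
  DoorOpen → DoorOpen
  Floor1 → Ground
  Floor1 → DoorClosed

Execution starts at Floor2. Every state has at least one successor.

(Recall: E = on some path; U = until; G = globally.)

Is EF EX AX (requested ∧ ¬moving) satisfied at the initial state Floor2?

States satisfying EX AX (requested ∧ ¬moving): ∅.
States satisfying EF EX AX (requested ∧ ¬moving): ∅.
No suitable path/successor from Floor2 witnesses the formula.
Floor2 ∉ Sat(EF EX AX (requested ∧ ¬moving)).

Does not hold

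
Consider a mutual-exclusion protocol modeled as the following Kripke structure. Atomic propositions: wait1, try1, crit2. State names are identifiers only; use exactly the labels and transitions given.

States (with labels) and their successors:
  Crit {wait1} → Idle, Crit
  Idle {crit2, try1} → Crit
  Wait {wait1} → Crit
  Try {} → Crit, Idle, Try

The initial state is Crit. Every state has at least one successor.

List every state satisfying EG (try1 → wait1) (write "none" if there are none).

{Crit, Wait, Try}

States satisfying try1 → wait1: {Crit, Wait, Try}.
States satisfying EG (try1 → wait1): {Crit, Wait, Try}.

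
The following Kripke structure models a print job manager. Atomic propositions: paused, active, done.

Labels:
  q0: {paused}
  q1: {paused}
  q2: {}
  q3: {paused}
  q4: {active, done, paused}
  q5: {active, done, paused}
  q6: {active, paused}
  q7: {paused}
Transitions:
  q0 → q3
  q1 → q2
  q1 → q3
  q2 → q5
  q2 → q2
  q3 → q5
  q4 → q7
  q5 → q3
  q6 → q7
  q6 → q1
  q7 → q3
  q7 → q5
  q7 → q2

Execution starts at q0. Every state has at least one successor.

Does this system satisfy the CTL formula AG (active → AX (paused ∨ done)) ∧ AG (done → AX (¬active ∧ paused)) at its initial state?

States satisfying active → AX (paused ∨ done): {q0, q1, q2, q3, q4, q5, q6, q7}.
States satisfying AG (active → AX (paused ∨ done)): {q0, q1, q2, q3, q4, q5, q6, q7}.
States satisfying done → AX (¬active ∧ paused): {q0, q1, q2, q3, q4, q5, q6, q7}.
States satisfying AG (done → AX (¬active ∧ paused)): {q0, q1, q2, q3, q4, q5, q6, q7}.
States satisfying AG (active → AX (paused ∨ done)) ∧ AG (done → AX (¬active ∧ paused)): {q0, q1, q2, q3, q4, q5, q6, q7}.
q0 ∈ Sat(AG (active → AX (paused ∨ done)) ∧ AG (done → AX (¬active ∧ paused))).

Holds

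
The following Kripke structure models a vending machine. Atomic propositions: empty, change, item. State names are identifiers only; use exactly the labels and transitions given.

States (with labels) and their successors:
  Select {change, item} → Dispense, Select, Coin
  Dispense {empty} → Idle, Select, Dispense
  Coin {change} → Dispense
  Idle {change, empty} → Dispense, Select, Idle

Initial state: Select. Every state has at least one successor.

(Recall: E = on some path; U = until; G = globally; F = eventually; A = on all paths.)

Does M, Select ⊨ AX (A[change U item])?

States satisfying A[change U item]: {Select}.
States satisfying AX (A[change U item]): ∅.
Select ∉ Sat(AX (A[change U item])).

Violated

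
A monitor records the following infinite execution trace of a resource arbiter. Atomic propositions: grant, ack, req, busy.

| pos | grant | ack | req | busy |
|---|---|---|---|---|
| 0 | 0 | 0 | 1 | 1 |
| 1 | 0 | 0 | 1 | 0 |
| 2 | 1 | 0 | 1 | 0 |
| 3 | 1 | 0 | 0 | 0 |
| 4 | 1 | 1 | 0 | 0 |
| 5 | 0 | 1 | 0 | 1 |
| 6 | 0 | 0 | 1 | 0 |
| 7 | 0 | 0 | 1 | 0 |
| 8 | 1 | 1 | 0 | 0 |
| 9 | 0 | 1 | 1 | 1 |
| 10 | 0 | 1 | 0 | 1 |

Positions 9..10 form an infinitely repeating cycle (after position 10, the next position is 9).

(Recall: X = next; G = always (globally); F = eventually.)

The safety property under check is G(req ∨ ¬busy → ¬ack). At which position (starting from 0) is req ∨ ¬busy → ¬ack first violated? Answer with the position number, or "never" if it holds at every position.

4

Check req ∨ ¬busy → ¬ack at each position in order: 0 ✓, 1 ✓, 2 ✓, 3 ✓.
At position 4 the labels are {ack, grant}, so req ∨ ¬busy → ¬ack is false there. This is the first violation.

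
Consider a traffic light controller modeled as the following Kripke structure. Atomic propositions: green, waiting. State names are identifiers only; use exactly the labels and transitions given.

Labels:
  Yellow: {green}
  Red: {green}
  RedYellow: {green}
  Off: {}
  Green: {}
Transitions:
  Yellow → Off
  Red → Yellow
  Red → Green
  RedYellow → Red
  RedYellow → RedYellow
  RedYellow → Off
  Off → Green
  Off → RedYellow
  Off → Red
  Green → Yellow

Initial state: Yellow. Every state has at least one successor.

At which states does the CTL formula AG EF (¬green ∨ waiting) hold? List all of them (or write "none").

{Yellow, Red, RedYellow, Off, Green}

States satisfying EF (¬green ∨ waiting): {Yellow, Red, RedYellow, Off, Green}.
States satisfying AG EF (¬green ∨ waiting): {Yellow, Red, RedYellow, Off, Green}.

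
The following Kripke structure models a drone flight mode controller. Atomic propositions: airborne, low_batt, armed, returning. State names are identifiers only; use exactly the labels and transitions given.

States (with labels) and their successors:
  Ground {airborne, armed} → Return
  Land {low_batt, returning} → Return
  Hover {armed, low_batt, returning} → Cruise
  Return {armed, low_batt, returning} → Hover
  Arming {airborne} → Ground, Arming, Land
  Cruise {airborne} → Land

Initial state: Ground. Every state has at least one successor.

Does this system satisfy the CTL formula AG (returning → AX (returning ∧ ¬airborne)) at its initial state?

States satisfying returning → AX (returning ∧ ¬airborne): {Ground, Land, Return, Arming, Cruise}.
States satisfying AG (returning → AX (returning ∧ ¬airborne)): ∅.
Hover is reachable from Ground and violates returning → AX (returning ∧ ¬airborne), so AG fails at Ground.
Ground ∉ Sat(AG (returning → AX (returning ∧ ¬airborne))).

Does not hold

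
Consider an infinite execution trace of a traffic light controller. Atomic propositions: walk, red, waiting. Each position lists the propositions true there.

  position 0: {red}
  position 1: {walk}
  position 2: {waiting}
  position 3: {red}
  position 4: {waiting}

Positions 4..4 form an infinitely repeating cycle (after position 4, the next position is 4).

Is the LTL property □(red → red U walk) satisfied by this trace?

Violated

red → red U walk must hold at every position from 0 onward. It fails at position 3, so □(red → red U walk) is false.
Positions where red holds: 0, 3.
Check red U walk at each: 0→ok, 3→fails.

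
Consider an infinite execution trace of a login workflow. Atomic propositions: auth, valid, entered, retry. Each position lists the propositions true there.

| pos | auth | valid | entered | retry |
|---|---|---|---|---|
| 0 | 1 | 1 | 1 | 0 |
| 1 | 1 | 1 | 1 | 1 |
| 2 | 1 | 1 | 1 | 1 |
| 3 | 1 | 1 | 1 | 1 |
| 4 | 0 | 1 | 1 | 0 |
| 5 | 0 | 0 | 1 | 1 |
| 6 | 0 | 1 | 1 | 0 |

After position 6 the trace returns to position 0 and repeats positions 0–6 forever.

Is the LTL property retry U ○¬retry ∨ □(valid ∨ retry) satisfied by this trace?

Walking from position 0: at position 0, ○¬retry has not yet held and retry fails, so retry U ○¬retry is false.
valid ∨ retry holds at every position 0..6, and those are all positions ever visited, so □(valid ∨ retry) holds.
At position 0: retry U ○¬retry is false; □(valid ∨ retry) is true; so retry U ○¬retry ∨ □(valid ∨ retry) is true.

Holds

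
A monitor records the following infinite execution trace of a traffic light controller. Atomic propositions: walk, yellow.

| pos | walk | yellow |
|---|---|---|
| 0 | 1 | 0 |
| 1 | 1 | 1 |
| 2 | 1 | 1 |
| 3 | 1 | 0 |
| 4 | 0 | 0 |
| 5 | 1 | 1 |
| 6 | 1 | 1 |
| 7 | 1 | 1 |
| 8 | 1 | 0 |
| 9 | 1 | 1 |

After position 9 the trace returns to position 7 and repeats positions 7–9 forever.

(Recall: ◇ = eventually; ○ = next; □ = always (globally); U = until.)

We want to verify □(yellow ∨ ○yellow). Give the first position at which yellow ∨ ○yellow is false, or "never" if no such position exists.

3

Check yellow ∨ ○yellow at each position in order: 0 ✓, 1 ✓, 2 ✓.
At position 3 the labels are {walk} and the next position 4 has {}, so yellow ∨ ○yellow is false there. This is the first violation.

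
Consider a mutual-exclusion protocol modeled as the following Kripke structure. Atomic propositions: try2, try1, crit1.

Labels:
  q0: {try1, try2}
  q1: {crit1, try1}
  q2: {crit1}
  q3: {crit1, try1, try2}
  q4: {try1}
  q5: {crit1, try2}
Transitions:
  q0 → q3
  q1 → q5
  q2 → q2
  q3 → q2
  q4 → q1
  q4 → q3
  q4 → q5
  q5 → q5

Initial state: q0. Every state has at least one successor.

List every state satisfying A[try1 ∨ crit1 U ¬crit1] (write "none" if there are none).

{q0, q4}

States satisfying try1 ∨ crit1: {q0, q1, q2, q3, q4, q5}.
States satisfying ¬crit1: {q0, q4}.
States satisfying A[try1 ∨ crit1 U ¬crit1]: {q0, q4}.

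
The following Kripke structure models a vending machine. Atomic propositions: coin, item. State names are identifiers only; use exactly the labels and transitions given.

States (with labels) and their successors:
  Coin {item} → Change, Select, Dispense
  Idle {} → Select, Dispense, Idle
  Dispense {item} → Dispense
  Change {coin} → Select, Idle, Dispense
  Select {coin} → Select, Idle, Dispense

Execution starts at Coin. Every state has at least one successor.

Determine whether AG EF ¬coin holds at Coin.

Yes

States satisfying EF ¬coin: {Coin, Idle, Dispense, Change, Select}.
States satisfying AG EF ¬coin: {Coin, Idle, Dispense, Change, Select}.
Every state reachable from Coin satisfies EF ¬coin.
Coin ∈ Sat(AG EF ¬coin).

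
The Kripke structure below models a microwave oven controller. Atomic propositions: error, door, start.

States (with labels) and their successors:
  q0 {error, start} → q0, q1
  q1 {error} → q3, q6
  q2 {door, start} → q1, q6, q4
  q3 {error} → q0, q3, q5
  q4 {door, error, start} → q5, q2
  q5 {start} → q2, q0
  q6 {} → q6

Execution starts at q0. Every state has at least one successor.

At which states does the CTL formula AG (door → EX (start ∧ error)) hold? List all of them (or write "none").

{q6}

States satisfying door → EX (start ∧ error): {q0, q1, q2, q3, q5, q6}.
States satisfying AG (door → EX (start ∧ error)): {q6}.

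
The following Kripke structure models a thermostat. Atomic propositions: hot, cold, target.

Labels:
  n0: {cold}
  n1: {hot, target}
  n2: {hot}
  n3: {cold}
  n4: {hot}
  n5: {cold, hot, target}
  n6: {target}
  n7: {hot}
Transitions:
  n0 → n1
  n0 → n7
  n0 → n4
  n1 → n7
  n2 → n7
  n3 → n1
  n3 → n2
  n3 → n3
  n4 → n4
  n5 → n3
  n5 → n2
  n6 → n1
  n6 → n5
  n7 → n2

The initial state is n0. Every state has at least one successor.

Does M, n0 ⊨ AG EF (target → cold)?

States satisfying EF (target → cold): {n0, n1, n2, n3, n4, n5, n6, n7}.
States satisfying AG EF (target → cold): {n0, n1, n2, n3, n4, n5, n6, n7}.
Every state reachable from n0 satisfies EF (target → cold).
n0 ∈ Sat(AG EF (target → cold)).

Satisfied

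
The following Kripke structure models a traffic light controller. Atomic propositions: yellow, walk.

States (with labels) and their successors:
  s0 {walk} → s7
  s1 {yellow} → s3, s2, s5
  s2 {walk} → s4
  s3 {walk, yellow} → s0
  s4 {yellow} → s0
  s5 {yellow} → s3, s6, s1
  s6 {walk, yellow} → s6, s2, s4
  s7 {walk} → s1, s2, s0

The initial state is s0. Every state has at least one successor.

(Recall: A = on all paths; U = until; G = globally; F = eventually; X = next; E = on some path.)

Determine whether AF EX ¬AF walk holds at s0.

Holds

States satisfying EX ¬AF walk: {s1, s5, s7}.
States satisfying AF EX ¬AF walk: {s0, s1, s2, s3, s4, s5, s7}.
s0 ∈ Sat(AF EX ¬AF walk).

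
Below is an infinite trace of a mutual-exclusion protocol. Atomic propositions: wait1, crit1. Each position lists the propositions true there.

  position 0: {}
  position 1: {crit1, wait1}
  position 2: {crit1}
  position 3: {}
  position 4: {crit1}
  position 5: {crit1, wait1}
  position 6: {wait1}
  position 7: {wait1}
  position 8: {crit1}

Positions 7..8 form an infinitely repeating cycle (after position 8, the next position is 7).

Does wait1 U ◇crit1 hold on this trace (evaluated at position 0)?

Satisfied

Walking from position 0: ◇crit1 first holds at position 0, and wait1 holds at every earlier position along the way, so wait1 U ◇crit1 holds.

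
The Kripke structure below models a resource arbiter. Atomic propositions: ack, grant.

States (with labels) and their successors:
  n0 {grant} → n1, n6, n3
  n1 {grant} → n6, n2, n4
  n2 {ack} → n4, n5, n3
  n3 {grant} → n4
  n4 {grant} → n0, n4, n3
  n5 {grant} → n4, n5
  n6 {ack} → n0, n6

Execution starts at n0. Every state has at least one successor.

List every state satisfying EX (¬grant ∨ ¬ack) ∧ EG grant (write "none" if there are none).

States satisfying ¬grant ∨ ¬ack: {n0, n1, n2, n3, n4, n5, n6}.
States satisfying EX (¬grant ∨ ¬ack): {n0, n1, n2, n3, n4, n5, n6}.
States satisfying grant: {n0, n1, n3, n4, n5}.
States satisfying EG grant: {n0, n1, n3, n4, n5}.
States satisfying EX (¬grant ∨ ¬ack) ∧ EG grant: {n0, n1, n3, n4, n5}.

{n0, n1, n3, n4, n5}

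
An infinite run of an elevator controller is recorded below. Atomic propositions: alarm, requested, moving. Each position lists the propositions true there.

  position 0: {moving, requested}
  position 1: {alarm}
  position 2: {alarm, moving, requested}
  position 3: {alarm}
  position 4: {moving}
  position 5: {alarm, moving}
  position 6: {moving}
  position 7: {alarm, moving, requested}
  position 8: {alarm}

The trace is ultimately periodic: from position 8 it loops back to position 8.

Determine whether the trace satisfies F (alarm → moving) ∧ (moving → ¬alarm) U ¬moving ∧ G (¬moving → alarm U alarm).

Yes

¬moving → alarm U alarm holds at every position 0..8, and those are all positions ever visited, so G (¬moving → alarm U alarm) holds.
Positions where ¬moving holds: 1, 3, 8.
Check alarm U alarm at each: 1→ok, 3→ok, 8→ok.
At position 0: F (alarm → moving) ∧ (moving → ¬alarm) U ¬moving is true; G (¬moving → alarm U alarm) is true; so F (alarm → moving) ∧ (moving → ¬alarm) U ¬moving ∧ G (¬moving → alarm U alarm) is true.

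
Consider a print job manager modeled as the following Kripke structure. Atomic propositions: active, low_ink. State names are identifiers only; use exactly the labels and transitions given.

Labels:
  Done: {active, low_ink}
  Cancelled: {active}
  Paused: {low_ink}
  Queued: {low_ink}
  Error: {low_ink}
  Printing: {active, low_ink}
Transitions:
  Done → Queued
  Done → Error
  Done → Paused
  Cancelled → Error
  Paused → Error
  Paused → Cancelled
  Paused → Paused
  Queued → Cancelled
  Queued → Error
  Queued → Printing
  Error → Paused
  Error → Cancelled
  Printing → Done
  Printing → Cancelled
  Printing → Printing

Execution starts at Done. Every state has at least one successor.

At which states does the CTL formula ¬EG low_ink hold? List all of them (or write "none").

States satisfying low_ink: {Done, Paused, Queued, Error, Printing}.
States satisfying EG low_ink: {Done, Paused, Queued, Error, Printing}.
States satisfying ¬EG low_ink: {Cancelled}.

{Cancelled}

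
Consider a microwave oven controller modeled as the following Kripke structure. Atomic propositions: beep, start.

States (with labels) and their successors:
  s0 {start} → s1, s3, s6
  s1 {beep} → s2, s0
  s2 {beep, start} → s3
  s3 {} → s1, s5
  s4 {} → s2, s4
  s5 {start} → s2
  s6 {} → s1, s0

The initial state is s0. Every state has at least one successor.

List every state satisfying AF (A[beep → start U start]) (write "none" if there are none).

{s0, s1, s2, s3, s5, s6}

States satisfying A[beep → start U start]: {s0, s2, s5}.
States satisfying AF (A[beep → start U start]): {s0, s1, s2, s3, s5, s6}.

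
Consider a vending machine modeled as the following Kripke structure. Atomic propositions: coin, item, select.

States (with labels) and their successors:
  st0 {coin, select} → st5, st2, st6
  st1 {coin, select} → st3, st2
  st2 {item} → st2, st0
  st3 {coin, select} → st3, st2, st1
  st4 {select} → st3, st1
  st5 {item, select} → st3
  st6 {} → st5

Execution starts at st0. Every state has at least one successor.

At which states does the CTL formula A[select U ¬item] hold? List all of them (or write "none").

States satisfying select: {st0, st1, st3, st4, st5}.
States satisfying ¬item: {st0, st1, st3, st4, st6}.
States satisfying A[select U ¬item]: {st0, st1, st3, st4, st5, st6}.

{st0, st1, st3, st4, st5, st6}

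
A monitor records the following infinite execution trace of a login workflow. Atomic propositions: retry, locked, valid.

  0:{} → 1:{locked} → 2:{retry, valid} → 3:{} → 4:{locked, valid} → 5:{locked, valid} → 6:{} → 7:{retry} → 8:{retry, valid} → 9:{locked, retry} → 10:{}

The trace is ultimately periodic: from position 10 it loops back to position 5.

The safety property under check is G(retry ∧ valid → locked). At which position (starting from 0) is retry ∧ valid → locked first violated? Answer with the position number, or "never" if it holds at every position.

Check retry ∧ valid → locked at each position in order: 0 ✓, 1 ✓.
At position 2 the labels are {retry, valid}, so retry ∧ valid → locked is false there. This is the first violation.

2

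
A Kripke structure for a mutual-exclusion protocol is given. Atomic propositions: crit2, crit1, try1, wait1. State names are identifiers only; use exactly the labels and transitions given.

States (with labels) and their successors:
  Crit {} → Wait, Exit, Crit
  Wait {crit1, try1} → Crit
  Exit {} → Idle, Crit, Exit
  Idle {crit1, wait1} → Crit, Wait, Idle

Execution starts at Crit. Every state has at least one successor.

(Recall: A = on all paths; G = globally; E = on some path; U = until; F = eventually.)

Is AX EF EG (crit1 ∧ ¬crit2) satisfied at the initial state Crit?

States satisfying EF EG (crit1 ∧ ¬crit2): {Crit, Wait, Exit, Idle}.
States satisfying AX EF EG (crit1 ∧ ¬crit2): {Crit, Wait, Exit, Idle}.
Crit ∈ Sat(AX EF EG (crit1 ∧ ¬crit2)).

Yes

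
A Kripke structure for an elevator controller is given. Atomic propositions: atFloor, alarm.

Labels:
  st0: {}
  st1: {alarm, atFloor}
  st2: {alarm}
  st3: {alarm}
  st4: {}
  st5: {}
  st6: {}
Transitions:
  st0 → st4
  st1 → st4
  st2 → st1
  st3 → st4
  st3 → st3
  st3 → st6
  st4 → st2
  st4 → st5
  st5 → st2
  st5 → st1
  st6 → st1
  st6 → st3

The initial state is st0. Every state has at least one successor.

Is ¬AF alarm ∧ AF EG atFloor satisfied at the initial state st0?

Does not hold

States satisfying alarm: {st1, st2, st3}.
States satisfying AF alarm: {st0, st1, st2, st3, st4, st5, st6}.
States satisfying ¬AF alarm: ∅.
States satisfying EG atFloor: ∅.
States satisfying AF EG atFloor: ∅.
States satisfying ¬AF alarm ∧ AF EG atFloor: ∅.
st0 ∉ Sat(¬AF alarm ∧ AF EG atFloor).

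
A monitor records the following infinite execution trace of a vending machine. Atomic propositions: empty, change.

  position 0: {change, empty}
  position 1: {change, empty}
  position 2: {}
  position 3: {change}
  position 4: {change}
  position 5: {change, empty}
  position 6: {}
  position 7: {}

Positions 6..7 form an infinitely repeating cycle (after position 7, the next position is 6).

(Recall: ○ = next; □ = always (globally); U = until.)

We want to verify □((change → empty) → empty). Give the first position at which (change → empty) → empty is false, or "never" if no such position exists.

Check (change → empty) → empty at each position in order: 0 ✓, 1 ✓.
At position 2 the labels are {}, so (change → empty) → empty is false there. This is the first violation.

2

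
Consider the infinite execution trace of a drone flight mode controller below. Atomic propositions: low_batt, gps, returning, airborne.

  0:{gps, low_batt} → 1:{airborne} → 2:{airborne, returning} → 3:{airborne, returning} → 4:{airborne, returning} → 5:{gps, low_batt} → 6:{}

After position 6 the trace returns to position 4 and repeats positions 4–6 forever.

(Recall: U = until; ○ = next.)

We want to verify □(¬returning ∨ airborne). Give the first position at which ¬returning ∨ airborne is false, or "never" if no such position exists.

never

¬returning ∨ airborne holds at every position 0..6, and those are all the positions the trace ever visits, so the invariant □(¬returning ∨ airborne) is never violated.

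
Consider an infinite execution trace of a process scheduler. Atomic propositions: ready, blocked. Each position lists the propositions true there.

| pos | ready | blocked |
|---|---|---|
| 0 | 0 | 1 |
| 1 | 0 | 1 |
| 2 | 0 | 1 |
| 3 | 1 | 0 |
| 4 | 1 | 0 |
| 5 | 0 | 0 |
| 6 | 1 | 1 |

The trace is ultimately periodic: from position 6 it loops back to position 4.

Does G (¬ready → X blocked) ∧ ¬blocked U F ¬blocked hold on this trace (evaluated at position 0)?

Does not hold

¬ready → X blocked must hold at every position from 0 onward. It fails at position 2, so G (¬ready → X blocked) is false.
Positions where ¬ready holds: 0, 1, 2, 5.
Check X blocked at each: 0→ok, 1→ok, 2→fails, 5→ok.
Walking from position 0: F ¬blocked first holds at position 0, and ¬blocked holds at every earlier position along the way, so ¬blocked U F ¬blocked holds.
At position 0: G (¬ready → X blocked) is false; ¬blocked U F ¬blocked is true; so G (¬ready → X blocked) ∧ ¬blocked U F ¬blocked is false.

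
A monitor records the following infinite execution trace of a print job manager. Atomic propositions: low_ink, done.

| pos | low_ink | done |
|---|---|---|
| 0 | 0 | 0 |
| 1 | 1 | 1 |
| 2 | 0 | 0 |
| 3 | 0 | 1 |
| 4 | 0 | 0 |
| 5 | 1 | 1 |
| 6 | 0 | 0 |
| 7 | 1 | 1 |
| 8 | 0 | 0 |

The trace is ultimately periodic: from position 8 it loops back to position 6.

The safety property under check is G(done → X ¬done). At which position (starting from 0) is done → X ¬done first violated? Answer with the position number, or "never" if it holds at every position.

never

done → X ¬done holds at every position 0..8, and those are all the positions the trace ever visits, so the invariant G(done → X ¬done) is never violated.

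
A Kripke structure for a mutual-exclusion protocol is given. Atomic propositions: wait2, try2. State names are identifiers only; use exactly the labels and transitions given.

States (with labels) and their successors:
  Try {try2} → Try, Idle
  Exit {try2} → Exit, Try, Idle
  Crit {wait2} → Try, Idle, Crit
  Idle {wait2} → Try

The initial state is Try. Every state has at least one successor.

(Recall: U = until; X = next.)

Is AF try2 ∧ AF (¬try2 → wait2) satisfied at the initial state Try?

States satisfying try2: {Try, Exit}.
States satisfying AF try2: {Try, Exit, Idle}.
States satisfying ¬try2 → wait2: {Try, Exit, Crit, Idle}.
States satisfying AF (¬try2 → wait2): {Try, Exit, Crit, Idle}.
States satisfying AF try2 ∧ AF (¬try2 → wait2): {Try, Exit, Idle}.
Try ∈ Sat(AF try2 ∧ AF (¬try2 → wait2)).

Satisfied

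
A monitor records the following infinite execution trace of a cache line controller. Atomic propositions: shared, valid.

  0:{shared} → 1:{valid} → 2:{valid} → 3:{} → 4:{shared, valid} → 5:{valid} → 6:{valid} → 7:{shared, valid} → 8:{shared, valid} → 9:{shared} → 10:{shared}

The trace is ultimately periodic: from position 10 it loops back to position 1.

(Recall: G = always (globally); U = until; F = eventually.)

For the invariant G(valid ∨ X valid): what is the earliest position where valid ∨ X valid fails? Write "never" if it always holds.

9

Check valid ∨ X valid at each position in order: 0 ✓, 1 ✓, 2 ✓, 3 ✓, 4 ✓, 5 ✓, 6 ✓, 7 ✓, 8 ✓.
At position 9 the labels are {shared} and the next position 10 has {shared}, so valid ∨ X valid is false there. This is the first violation.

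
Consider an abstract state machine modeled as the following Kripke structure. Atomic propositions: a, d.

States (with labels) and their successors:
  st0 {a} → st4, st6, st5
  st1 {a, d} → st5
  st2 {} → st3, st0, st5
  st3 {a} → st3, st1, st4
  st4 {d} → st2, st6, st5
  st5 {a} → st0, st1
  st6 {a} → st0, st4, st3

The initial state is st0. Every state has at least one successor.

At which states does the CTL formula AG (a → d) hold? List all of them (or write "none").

States satisfying a → d: {st1, st2, st4}.
States satisfying AG (a → d): ∅.

none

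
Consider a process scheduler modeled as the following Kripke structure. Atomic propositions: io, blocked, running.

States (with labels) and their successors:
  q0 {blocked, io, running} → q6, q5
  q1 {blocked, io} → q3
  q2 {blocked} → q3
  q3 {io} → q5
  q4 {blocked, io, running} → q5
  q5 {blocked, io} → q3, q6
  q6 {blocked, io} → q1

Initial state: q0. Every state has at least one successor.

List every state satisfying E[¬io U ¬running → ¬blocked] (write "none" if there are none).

States satisfying ¬io: {q2}.
States satisfying ¬running → ¬blocked: {q0, q3, q4}.
States satisfying E[¬io U ¬running → ¬blocked]: {q0, q2, q3, q4}.

{q0, q2, q3, q4}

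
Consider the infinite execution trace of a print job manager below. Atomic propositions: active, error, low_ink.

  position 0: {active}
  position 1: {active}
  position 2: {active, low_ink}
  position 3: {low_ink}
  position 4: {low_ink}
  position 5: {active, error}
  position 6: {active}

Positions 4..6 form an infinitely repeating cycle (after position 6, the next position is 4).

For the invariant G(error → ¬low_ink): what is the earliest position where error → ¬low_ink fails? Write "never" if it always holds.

error → ¬low_ink holds at every position 0..6, and those are all the positions the trace ever visits, so the invariant G(error → ¬low_ink) is never violated.

never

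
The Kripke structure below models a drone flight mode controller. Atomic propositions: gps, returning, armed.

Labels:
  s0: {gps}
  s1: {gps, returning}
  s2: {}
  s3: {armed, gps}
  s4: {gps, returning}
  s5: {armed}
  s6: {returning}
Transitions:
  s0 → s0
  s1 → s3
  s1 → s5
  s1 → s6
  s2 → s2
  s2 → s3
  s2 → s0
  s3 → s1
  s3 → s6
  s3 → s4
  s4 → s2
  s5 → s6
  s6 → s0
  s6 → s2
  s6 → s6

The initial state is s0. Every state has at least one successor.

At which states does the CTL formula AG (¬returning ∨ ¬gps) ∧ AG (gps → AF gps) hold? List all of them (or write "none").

{s0}

States satisfying ¬returning ∨ ¬gps: {s0, s2, s3, s5, s6}.
States satisfying AG (¬returning ∨ ¬gps): {s0}.
States satisfying gps → AF gps: {s0, s1, s2, s3, s4, s5, s6}.
States satisfying AG (gps → AF gps): {s0, s1, s2, s3, s4, s5, s6}.
States satisfying AG (¬returning ∨ ¬gps) ∧ AG (gps → AF gps): {s0}.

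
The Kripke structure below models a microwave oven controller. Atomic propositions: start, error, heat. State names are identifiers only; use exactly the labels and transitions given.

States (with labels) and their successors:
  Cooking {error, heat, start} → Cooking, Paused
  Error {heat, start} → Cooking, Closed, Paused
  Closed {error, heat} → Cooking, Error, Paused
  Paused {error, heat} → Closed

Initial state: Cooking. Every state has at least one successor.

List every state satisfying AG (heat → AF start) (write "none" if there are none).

States satisfying heat → AF start: {Cooking, Error}.
States satisfying AG (heat → AF start): ∅.

none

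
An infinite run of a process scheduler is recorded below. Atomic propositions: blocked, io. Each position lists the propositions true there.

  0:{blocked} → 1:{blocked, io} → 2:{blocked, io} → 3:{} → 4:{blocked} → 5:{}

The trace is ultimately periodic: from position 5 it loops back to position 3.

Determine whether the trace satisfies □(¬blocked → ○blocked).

¬blocked → ○blocked must hold at every position from 0 onward. It fails at position 5, so □(¬blocked → ○blocked) is false.
Positions where ¬blocked holds: 3, 5.
Check ○blocked at each: 3→ok, 5→fails.

No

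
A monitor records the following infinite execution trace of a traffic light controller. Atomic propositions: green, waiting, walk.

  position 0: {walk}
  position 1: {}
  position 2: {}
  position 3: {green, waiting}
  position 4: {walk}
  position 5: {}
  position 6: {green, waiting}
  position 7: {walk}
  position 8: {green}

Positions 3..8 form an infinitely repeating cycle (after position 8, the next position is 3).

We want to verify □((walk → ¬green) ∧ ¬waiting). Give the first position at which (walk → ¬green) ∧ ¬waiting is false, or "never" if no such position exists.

Check (walk → ¬green) ∧ ¬waiting at each position in order: 0 ✓, 1 ✓, 2 ✓.
At position 3 the labels are {green, waiting}, so (walk → ¬green) ∧ ¬waiting is false there. This is the first violation.

3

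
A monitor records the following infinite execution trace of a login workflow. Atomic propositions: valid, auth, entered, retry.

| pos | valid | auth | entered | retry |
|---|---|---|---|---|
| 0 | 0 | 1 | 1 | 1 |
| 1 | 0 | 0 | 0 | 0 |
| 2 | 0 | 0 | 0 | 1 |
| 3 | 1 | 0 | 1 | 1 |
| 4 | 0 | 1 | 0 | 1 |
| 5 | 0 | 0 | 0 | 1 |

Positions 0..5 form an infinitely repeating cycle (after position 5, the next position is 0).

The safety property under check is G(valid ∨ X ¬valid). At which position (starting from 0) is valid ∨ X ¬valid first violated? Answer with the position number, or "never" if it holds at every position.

Check valid ∨ X ¬valid at each position in order: 0 ✓, 1 ✓.
At position 2 the labels are {retry} and the next position 3 has {entered, retry, valid}, so valid ∨ X ¬valid is false there. This is the first violation.

2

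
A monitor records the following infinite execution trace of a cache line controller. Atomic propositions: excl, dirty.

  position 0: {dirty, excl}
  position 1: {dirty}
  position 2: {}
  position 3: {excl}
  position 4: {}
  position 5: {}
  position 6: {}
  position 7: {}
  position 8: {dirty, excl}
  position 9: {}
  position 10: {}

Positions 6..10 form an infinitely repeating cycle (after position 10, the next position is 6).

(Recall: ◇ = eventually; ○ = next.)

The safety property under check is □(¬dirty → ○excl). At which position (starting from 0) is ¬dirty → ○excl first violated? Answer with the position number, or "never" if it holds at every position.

3

Check ¬dirty → ○excl at each position in order: 0 ✓, 1 ✓, 2 ✓.
At position 3 the labels are {excl} and the next position 4 has {}, so ¬dirty → ○excl is false there. This is the first violation.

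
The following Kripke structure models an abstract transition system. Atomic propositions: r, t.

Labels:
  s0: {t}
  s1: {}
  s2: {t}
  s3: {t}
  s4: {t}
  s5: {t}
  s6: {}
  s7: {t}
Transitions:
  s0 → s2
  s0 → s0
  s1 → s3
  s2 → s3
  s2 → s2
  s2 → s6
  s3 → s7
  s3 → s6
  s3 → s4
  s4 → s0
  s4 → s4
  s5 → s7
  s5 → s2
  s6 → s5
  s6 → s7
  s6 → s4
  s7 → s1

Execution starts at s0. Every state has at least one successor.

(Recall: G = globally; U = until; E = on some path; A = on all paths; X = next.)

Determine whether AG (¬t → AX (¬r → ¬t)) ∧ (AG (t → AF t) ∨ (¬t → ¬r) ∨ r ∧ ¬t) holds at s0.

States satisfying ¬t → AX (¬r → ¬t): {s0, s2, s3, s4, s5, s7}.
States satisfying AG (¬t → AX (¬r → ¬t)): ∅.
States satisfying t → AF t: {s0, s1, s2, s3, s4, s5, s6, s7}.
States satisfying AG (t → AF t): {s0, s1, s2, s3, s4, s5, s6, s7}.
States satisfying ¬t: {s1, s6}.
States satisfying ¬r: {s0, s1, s2, s3, s4, s5, s6, s7}.
States satisfying ¬t → ¬r: {s0, s1, s2, s3, s4, s5, s6, s7}.
States satisfying r ∧ ¬t: ∅.
States satisfying (¬t → ¬r) ∨ r ∧ ¬t: {s0, s1, s2, s3, s4, s5, s6, s7}.
States satisfying AG (t → AF t) ∨ (¬t → ¬r) ∨ r ∧ ¬t: {s0, s1, s2, s3, s4, s5, s6, s7}.
States satisfying AG (¬t → AX (¬r → ¬t)) ∧ (AG (t → AF t) ∨ (¬t → ¬r) ∨ r ∧ ¬t): ∅.
s0 ∉ Sat(AG (¬t → AX (¬r → ¬t)) ∧ (AG (t → AF t) ∨ (¬t → ¬r) ∨ r ∧ ¬t)).

Violated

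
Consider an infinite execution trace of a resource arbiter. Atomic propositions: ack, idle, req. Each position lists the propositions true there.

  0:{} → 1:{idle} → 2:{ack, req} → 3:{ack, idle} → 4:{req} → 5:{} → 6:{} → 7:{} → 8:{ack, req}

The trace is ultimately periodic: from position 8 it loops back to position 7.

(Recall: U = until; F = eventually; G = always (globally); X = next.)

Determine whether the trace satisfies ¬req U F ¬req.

Yes

Walking from position 0: F ¬req first holds at position 0, and ¬req holds at every earlier position along the way, so ¬req U F ¬req holds.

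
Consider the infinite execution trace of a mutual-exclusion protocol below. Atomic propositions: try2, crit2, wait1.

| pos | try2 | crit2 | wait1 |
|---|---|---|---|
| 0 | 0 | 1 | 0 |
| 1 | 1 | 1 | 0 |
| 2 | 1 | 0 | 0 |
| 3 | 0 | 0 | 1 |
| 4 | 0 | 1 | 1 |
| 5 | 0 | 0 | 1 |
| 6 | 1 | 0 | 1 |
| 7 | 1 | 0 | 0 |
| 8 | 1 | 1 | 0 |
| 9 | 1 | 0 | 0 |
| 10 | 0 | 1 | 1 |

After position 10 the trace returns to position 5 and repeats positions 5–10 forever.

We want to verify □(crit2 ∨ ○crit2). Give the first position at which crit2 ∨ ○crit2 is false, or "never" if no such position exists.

2

Check crit2 ∨ ○crit2 at each position in order: 0 ✓, 1 ✓.
At position 2 the labels are {try2} and the next position 3 has {wait1}, so crit2 ∨ ○crit2 is false there. This is the first violation.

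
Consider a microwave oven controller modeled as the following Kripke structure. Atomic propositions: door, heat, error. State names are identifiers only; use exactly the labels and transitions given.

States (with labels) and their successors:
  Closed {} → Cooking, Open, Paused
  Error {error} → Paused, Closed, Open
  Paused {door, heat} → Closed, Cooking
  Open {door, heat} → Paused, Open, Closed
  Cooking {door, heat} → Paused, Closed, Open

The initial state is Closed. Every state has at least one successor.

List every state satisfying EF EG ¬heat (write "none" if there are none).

States satisfying EG ¬heat: ∅.
States satisfying EF EG ¬heat: ∅.

none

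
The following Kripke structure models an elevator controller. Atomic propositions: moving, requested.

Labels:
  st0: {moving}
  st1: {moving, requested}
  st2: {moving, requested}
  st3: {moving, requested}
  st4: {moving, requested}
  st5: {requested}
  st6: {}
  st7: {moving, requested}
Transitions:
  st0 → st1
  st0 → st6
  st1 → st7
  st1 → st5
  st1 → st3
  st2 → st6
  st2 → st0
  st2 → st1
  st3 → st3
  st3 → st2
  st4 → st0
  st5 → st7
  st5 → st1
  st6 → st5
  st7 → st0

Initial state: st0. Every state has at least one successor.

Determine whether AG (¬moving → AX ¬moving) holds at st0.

States satisfying ¬moving → AX ¬moving: {st0, st1, st2, st3, st4, st6, st7}.
States satisfying AG (¬moving → AX ¬moving): ∅.
st5 is reachable from st0 and violates ¬moving → AX ¬moving, so AG fails at st0.
st0 ∉ Sat(AG (¬moving → AX ¬moving)).

Violated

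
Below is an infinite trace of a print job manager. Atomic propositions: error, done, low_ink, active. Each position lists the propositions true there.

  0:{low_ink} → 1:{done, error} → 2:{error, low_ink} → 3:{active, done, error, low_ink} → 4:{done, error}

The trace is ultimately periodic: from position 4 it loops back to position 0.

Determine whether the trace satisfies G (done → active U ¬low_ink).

done → active U ¬low_ink holds at every position 0..4, and those are all positions ever visited, so G (done → active U ¬low_ink) holds.
Positions where done holds: 1, 3, 4.
Check active U ¬low_ink at each: 1→ok, 3→ok, 4→ok.

Holds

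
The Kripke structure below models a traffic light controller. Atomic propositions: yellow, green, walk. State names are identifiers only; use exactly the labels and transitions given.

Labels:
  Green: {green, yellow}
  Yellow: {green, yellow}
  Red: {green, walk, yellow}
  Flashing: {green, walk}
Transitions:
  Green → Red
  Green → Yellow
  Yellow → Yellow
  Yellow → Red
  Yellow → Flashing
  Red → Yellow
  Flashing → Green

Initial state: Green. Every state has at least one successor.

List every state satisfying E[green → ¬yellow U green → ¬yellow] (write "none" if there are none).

{Flashing}

States satisfying green → ¬yellow: {Flashing}.
States satisfying E[green → ¬yellow U green → ¬yellow]: {Flashing}.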